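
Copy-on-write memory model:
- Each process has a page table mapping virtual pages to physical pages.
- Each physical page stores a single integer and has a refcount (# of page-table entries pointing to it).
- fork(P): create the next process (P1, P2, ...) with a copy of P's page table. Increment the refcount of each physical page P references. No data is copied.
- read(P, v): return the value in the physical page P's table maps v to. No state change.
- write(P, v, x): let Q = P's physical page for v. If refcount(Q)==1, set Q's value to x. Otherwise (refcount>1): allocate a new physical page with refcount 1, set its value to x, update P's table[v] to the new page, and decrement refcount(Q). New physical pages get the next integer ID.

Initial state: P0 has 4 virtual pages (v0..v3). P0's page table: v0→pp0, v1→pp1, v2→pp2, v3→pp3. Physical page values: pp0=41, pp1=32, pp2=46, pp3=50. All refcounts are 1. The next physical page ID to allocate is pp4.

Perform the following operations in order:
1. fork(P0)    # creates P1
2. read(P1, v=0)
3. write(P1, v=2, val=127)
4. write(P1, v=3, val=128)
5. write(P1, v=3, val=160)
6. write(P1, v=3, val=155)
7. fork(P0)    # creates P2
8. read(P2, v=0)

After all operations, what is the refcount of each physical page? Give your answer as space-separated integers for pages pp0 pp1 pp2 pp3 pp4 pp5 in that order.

Answer: 3 3 2 2 1 1

Derivation:
Op 1: fork(P0) -> P1. 4 ppages; refcounts: pp0:2 pp1:2 pp2:2 pp3:2
Op 2: read(P1, v0) -> 41. No state change.
Op 3: write(P1, v2, 127). refcount(pp2)=2>1 -> COPY to pp4. 5 ppages; refcounts: pp0:2 pp1:2 pp2:1 pp3:2 pp4:1
Op 4: write(P1, v3, 128). refcount(pp3)=2>1 -> COPY to pp5. 6 ppages; refcounts: pp0:2 pp1:2 pp2:1 pp3:1 pp4:1 pp5:1
Op 5: write(P1, v3, 160). refcount(pp5)=1 -> write in place. 6 ppages; refcounts: pp0:2 pp1:2 pp2:1 pp3:1 pp4:1 pp5:1
Op 6: write(P1, v3, 155). refcount(pp5)=1 -> write in place. 6 ppages; refcounts: pp0:2 pp1:2 pp2:1 pp3:1 pp4:1 pp5:1
Op 7: fork(P0) -> P2. 6 ppages; refcounts: pp0:3 pp1:3 pp2:2 pp3:2 pp4:1 pp5:1
Op 8: read(P2, v0) -> 41. No state change.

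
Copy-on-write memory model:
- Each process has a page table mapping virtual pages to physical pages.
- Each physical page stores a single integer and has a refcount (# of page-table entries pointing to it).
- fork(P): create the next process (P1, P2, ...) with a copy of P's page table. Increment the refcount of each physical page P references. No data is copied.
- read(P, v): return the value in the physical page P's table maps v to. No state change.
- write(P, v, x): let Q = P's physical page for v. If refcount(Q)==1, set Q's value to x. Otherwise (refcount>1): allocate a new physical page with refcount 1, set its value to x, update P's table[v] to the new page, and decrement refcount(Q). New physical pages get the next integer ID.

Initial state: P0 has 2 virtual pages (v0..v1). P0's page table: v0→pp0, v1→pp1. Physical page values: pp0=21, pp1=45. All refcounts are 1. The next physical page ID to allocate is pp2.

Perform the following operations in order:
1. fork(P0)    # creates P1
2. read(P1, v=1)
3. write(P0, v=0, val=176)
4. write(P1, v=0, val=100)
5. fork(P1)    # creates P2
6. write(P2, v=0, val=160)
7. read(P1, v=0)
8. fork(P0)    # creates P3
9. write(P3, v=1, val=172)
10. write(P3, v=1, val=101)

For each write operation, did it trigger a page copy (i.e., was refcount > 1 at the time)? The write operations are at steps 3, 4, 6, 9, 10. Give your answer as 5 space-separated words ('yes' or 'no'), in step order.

Op 1: fork(P0) -> P1. 2 ppages; refcounts: pp0:2 pp1:2
Op 2: read(P1, v1) -> 45. No state change.
Op 3: write(P0, v0, 176). refcount(pp0)=2>1 -> COPY to pp2. 3 ppages; refcounts: pp0:1 pp1:2 pp2:1
Op 4: write(P1, v0, 100). refcount(pp0)=1 -> write in place. 3 ppages; refcounts: pp0:1 pp1:2 pp2:1
Op 5: fork(P1) -> P2. 3 ppages; refcounts: pp0:2 pp1:3 pp2:1
Op 6: write(P2, v0, 160). refcount(pp0)=2>1 -> COPY to pp3. 4 ppages; refcounts: pp0:1 pp1:3 pp2:1 pp3:1
Op 7: read(P1, v0) -> 100. No state change.
Op 8: fork(P0) -> P3. 4 ppages; refcounts: pp0:1 pp1:4 pp2:2 pp3:1
Op 9: write(P3, v1, 172). refcount(pp1)=4>1 -> COPY to pp4. 5 ppages; refcounts: pp0:1 pp1:3 pp2:2 pp3:1 pp4:1
Op 10: write(P3, v1, 101). refcount(pp4)=1 -> write in place. 5 ppages; refcounts: pp0:1 pp1:3 pp2:2 pp3:1 pp4:1

yes no yes yes no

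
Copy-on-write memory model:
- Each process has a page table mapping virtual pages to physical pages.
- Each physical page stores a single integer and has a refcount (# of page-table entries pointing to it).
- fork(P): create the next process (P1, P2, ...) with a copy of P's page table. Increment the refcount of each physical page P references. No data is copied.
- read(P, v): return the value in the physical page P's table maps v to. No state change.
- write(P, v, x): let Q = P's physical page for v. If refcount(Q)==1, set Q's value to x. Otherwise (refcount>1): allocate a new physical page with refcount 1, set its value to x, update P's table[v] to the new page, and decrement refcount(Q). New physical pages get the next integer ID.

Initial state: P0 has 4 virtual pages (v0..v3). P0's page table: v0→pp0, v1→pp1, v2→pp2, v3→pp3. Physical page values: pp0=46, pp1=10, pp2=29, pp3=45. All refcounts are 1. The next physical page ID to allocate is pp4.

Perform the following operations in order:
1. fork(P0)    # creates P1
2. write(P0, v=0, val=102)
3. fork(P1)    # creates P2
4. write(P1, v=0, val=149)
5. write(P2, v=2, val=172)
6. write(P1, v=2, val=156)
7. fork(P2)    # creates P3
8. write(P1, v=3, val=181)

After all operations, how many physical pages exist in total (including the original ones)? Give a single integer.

Answer: 9

Derivation:
Op 1: fork(P0) -> P1. 4 ppages; refcounts: pp0:2 pp1:2 pp2:2 pp3:2
Op 2: write(P0, v0, 102). refcount(pp0)=2>1 -> COPY to pp4. 5 ppages; refcounts: pp0:1 pp1:2 pp2:2 pp3:2 pp4:1
Op 3: fork(P1) -> P2. 5 ppages; refcounts: pp0:2 pp1:3 pp2:3 pp3:3 pp4:1
Op 4: write(P1, v0, 149). refcount(pp0)=2>1 -> COPY to pp5. 6 ppages; refcounts: pp0:1 pp1:3 pp2:3 pp3:3 pp4:1 pp5:1
Op 5: write(P2, v2, 172). refcount(pp2)=3>1 -> COPY to pp6. 7 ppages; refcounts: pp0:1 pp1:3 pp2:2 pp3:3 pp4:1 pp5:1 pp6:1
Op 6: write(P1, v2, 156). refcount(pp2)=2>1 -> COPY to pp7. 8 ppages; refcounts: pp0:1 pp1:3 pp2:1 pp3:3 pp4:1 pp5:1 pp6:1 pp7:1
Op 7: fork(P2) -> P3. 8 ppages; refcounts: pp0:2 pp1:4 pp2:1 pp3:4 pp4:1 pp5:1 pp6:2 pp7:1
Op 8: write(P1, v3, 181). refcount(pp3)=4>1 -> COPY to pp8. 9 ppages; refcounts: pp0:2 pp1:4 pp2:1 pp3:3 pp4:1 pp5:1 pp6:2 pp7:1 pp8:1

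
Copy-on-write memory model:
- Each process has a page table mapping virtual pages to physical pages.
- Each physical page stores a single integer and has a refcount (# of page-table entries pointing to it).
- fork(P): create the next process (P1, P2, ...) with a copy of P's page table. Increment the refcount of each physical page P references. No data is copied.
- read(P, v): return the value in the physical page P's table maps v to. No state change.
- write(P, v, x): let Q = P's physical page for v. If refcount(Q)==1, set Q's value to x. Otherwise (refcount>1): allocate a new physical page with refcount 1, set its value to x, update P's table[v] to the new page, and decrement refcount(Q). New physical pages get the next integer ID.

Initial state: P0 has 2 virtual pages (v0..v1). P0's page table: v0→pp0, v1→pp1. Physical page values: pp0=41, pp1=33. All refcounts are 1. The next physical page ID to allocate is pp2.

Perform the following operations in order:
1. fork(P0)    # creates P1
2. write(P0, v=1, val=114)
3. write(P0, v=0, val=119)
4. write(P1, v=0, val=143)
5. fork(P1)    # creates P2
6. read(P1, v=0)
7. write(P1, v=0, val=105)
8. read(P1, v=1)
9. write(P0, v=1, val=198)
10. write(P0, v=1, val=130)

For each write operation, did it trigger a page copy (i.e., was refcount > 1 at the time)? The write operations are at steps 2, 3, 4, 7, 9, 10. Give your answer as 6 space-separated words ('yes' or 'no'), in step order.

Op 1: fork(P0) -> P1. 2 ppages; refcounts: pp0:2 pp1:2
Op 2: write(P0, v1, 114). refcount(pp1)=2>1 -> COPY to pp2. 3 ppages; refcounts: pp0:2 pp1:1 pp2:1
Op 3: write(P0, v0, 119). refcount(pp0)=2>1 -> COPY to pp3. 4 ppages; refcounts: pp0:1 pp1:1 pp2:1 pp3:1
Op 4: write(P1, v0, 143). refcount(pp0)=1 -> write in place. 4 ppages; refcounts: pp0:1 pp1:1 pp2:1 pp3:1
Op 5: fork(P1) -> P2. 4 ppages; refcounts: pp0:2 pp1:2 pp2:1 pp3:1
Op 6: read(P1, v0) -> 143. No state change.
Op 7: write(P1, v0, 105). refcount(pp0)=2>1 -> COPY to pp4. 5 ppages; refcounts: pp0:1 pp1:2 pp2:1 pp3:1 pp4:1
Op 8: read(P1, v1) -> 33. No state change.
Op 9: write(P0, v1, 198). refcount(pp2)=1 -> write in place. 5 ppages; refcounts: pp0:1 pp1:2 pp2:1 pp3:1 pp4:1
Op 10: write(P0, v1, 130). refcount(pp2)=1 -> write in place. 5 ppages; refcounts: pp0:1 pp1:2 pp2:1 pp3:1 pp4:1

yes yes no yes no no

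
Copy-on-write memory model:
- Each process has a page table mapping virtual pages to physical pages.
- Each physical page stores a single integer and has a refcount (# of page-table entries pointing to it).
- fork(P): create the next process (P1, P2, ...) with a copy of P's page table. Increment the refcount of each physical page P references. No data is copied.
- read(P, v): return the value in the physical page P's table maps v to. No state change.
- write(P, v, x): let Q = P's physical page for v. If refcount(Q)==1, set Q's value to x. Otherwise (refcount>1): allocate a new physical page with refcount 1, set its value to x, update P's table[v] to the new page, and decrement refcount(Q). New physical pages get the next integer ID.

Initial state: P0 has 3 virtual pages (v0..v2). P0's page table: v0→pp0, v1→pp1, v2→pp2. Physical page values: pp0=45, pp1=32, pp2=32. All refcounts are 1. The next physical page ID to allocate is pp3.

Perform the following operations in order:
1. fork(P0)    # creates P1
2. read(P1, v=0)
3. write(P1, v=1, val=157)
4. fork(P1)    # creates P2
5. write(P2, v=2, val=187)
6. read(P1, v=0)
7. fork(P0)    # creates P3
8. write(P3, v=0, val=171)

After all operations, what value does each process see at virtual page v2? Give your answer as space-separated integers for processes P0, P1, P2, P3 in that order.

Answer: 32 32 187 32

Derivation:
Op 1: fork(P0) -> P1. 3 ppages; refcounts: pp0:2 pp1:2 pp2:2
Op 2: read(P1, v0) -> 45. No state change.
Op 3: write(P1, v1, 157). refcount(pp1)=2>1 -> COPY to pp3. 4 ppages; refcounts: pp0:2 pp1:1 pp2:2 pp3:1
Op 4: fork(P1) -> P2. 4 ppages; refcounts: pp0:3 pp1:1 pp2:3 pp3:2
Op 5: write(P2, v2, 187). refcount(pp2)=3>1 -> COPY to pp4. 5 ppages; refcounts: pp0:3 pp1:1 pp2:2 pp3:2 pp4:1
Op 6: read(P1, v0) -> 45. No state change.
Op 7: fork(P0) -> P3. 5 ppages; refcounts: pp0:4 pp1:2 pp2:3 pp3:2 pp4:1
Op 8: write(P3, v0, 171). refcount(pp0)=4>1 -> COPY to pp5. 6 ppages; refcounts: pp0:3 pp1:2 pp2:3 pp3:2 pp4:1 pp5:1
P0: v2 -> pp2 = 32
P1: v2 -> pp2 = 32
P2: v2 -> pp4 = 187
P3: v2 -> pp2 = 32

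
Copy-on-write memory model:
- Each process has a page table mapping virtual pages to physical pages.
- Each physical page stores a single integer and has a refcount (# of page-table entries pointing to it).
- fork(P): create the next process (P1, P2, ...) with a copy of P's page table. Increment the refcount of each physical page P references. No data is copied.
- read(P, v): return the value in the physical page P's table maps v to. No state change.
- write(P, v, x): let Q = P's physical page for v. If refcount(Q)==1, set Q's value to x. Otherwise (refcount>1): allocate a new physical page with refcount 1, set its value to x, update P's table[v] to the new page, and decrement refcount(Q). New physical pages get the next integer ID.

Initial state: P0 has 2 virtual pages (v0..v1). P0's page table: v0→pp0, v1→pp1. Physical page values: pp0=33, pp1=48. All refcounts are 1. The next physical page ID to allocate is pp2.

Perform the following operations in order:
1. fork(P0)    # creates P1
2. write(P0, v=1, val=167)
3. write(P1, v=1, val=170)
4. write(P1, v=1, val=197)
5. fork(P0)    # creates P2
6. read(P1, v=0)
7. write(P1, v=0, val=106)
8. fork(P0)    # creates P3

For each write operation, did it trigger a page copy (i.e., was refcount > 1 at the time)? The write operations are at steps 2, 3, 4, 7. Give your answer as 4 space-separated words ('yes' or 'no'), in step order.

Op 1: fork(P0) -> P1. 2 ppages; refcounts: pp0:2 pp1:2
Op 2: write(P0, v1, 167). refcount(pp1)=2>1 -> COPY to pp2. 3 ppages; refcounts: pp0:2 pp1:1 pp2:1
Op 3: write(P1, v1, 170). refcount(pp1)=1 -> write in place. 3 ppages; refcounts: pp0:2 pp1:1 pp2:1
Op 4: write(P1, v1, 197). refcount(pp1)=1 -> write in place. 3 ppages; refcounts: pp0:2 pp1:1 pp2:1
Op 5: fork(P0) -> P2. 3 ppages; refcounts: pp0:3 pp1:1 pp2:2
Op 6: read(P1, v0) -> 33. No state change.
Op 7: write(P1, v0, 106). refcount(pp0)=3>1 -> COPY to pp3. 4 ppages; refcounts: pp0:2 pp1:1 pp2:2 pp3:1
Op 8: fork(P0) -> P3. 4 ppages; refcounts: pp0:3 pp1:1 pp2:3 pp3:1

yes no no yes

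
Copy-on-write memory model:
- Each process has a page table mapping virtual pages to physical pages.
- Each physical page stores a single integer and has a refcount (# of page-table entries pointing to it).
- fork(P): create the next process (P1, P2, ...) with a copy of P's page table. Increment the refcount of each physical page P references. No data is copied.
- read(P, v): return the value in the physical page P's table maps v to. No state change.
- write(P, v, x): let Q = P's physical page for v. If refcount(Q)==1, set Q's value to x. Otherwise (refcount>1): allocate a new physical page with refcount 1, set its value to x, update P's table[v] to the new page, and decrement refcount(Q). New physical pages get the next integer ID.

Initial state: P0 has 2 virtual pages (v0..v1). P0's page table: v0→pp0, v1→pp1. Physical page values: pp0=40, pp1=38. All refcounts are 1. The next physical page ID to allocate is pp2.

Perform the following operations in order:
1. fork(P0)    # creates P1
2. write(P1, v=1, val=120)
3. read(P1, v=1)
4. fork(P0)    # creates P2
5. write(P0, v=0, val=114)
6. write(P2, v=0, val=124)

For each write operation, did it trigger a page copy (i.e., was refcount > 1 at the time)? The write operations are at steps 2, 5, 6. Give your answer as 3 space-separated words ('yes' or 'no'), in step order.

Op 1: fork(P0) -> P1. 2 ppages; refcounts: pp0:2 pp1:2
Op 2: write(P1, v1, 120). refcount(pp1)=2>1 -> COPY to pp2. 3 ppages; refcounts: pp0:2 pp1:1 pp2:1
Op 3: read(P1, v1) -> 120. No state change.
Op 4: fork(P0) -> P2. 3 ppages; refcounts: pp0:3 pp1:2 pp2:1
Op 5: write(P0, v0, 114). refcount(pp0)=3>1 -> COPY to pp3. 4 ppages; refcounts: pp0:2 pp1:2 pp2:1 pp3:1
Op 6: write(P2, v0, 124). refcount(pp0)=2>1 -> COPY to pp4. 5 ppages; refcounts: pp0:1 pp1:2 pp2:1 pp3:1 pp4:1

yes yes yes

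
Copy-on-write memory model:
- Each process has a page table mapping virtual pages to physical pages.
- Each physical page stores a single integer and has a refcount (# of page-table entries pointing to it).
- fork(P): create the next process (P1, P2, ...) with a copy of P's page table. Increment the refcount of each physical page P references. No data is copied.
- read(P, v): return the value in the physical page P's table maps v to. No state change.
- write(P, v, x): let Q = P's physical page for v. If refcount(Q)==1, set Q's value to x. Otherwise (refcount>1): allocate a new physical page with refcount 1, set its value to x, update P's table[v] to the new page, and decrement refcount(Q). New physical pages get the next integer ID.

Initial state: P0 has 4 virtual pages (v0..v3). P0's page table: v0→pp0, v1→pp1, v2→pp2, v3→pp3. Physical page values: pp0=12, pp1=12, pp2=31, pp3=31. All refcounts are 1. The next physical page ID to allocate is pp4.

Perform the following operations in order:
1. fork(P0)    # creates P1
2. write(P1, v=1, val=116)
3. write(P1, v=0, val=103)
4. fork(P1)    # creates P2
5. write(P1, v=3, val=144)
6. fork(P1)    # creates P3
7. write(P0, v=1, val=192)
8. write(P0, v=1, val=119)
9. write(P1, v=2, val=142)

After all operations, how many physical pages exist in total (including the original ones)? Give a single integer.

Answer: 8

Derivation:
Op 1: fork(P0) -> P1. 4 ppages; refcounts: pp0:2 pp1:2 pp2:2 pp3:2
Op 2: write(P1, v1, 116). refcount(pp1)=2>1 -> COPY to pp4. 5 ppages; refcounts: pp0:2 pp1:1 pp2:2 pp3:2 pp4:1
Op 3: write(P1, v0, 103). refcount(pp0)=2>1 -> COPY to pp5. 6 ppages; refcounts: pp0:1 pp1:1 pp2:2 pp3:2 pp4:1 pp5:1
Op 4: fork(P1) -> P2. 6 ppages; refcounts: pp0:1 pp1:1 pp2:3 pp3:3 pp4:2 pp5:2
Op 5: write(P1, v3, 144). refcount(pp3)=3>1 -> COPY to pp6. 7 ppages; refcounts: pp0:1 pp1:1 pp2:3 pp3:2 pp4:2 pp5:2 pp6:1
Op 6: fork(P1) -> P3. 7 ppages; refcounts: pp0:1 pp1:1 pp2:4 pp3:2 pp4:3 pp5:3 pp6:2
Op 7: write(P0, v1, 192). refcount(pp1)=1 -> write in place. 7 ppages; refcounts: pp0:1 pp1:1 pp2:4 pp3:2 pp4:3 pp5:3 pp6:2
Op 8: write(P0, v1, 119). refcount(pp1)=1 -> write in place. 7 ppages; refcounts: pp0:1 pp1:1 pp2:4 pp3:2 pp4:3 pp5:3 pp6:2
Op 9: write(P1, v2, 142). refcount(pp2)=4>1 -> COPY to pp7. 8 ppages; refcounts: pp0:1 pp1:1 pp2:3 pp3:2 pp4:3 pp5:3 pp6:2 pp7:1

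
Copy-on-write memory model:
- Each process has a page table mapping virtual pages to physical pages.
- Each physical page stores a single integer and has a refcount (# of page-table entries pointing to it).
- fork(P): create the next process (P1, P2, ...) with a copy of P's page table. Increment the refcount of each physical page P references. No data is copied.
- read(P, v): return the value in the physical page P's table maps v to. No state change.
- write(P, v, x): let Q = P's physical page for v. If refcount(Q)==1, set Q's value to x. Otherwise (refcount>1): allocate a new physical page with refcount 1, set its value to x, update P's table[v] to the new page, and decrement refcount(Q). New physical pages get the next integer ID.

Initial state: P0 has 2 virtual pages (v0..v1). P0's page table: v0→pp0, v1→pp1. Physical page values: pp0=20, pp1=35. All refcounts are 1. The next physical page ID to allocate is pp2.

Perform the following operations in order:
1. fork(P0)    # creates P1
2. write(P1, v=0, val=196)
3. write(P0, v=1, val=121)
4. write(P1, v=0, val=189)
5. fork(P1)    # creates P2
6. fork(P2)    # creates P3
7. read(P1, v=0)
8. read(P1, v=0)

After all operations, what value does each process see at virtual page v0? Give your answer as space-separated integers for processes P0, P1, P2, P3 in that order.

Answer: 20 189 189 189

Derivation:
Op 1: fork(P0) -> P1. 2 ppages; refcounts: pp0:2 pp1:2
Op 2: write(P1, v0, 196). refcount(pp0)=2>1 -> COPY to pp2. 3 ppages; refcounts: pp0:1 pp1:2 pp2:1
Op 3: write(P0, v1, 121). refcount(pp1)=2>1 -> COPY to pp3. 4 ppages; refcounts: pp0:1 pp1:1 pp2:1 pp3:1
Op 4: write(P1, v0, 189). refcount(pp2)=1 -> write in place. 4 ppages; refcounts: pp0:1 pp1:1 pp2:1 pp3:1
Op 5: fork(P1) -> P2. 4 ppages; refcounts: pp0:1 pp1:2 pp2:2 pp3:1
Op 6: fork(P2) -> P3. 4 ppages; refcounts: pp0:1 pp1:3 pp2:3 pp3:1
Op 7: read(P1, v0) -> 189. No state change.
Op 8: read(P1, v0) -> 189. No state change.
P0: v0 -> pp0 = 20
P1: v0 -> pp2 = 189
P2: v0 -> pp2 = 189
P3: v0 -> pp2 = 189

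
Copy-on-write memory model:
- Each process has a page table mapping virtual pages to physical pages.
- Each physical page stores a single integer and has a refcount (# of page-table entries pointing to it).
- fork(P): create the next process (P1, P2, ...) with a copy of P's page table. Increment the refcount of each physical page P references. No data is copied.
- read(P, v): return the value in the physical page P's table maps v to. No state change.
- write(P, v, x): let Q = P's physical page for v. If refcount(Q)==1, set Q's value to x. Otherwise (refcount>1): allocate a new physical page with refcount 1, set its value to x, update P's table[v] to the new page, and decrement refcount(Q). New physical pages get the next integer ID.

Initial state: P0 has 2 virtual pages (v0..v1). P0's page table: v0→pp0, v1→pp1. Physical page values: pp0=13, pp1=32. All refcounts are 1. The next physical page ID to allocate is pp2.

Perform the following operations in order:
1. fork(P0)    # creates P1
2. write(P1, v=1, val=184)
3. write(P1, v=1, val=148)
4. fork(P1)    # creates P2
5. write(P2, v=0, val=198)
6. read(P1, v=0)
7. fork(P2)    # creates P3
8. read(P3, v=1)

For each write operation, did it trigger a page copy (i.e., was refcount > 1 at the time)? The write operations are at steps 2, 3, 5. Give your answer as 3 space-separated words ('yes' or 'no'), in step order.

Op 1: fork(P0) -> P1. 2 ppages; refcounts: pp0:2 pp1:2
Op 2: write(P1, v1, 184). refcount(pp1)=2>1 -> COPY to pp2. 3 ppages; refcounts: pp0:2 pp1:1 pp2:1
Op 3: write(P1, v1, 148). refcount(pp2)=1 -> write in place. 3 ppages; refcounts: pp0:2 pp1:1 pp2:1
Op 4: fork(P1) -> P2. 3 ppages; refcounts: pp0:3 pp1:1 pp2:2
Op 5: write(P2, v0, 198). refcount(pp0)=3>1 -> COPY to pp3. 4 ppages; refcounts: pp0:2 pp1:1 pp2:2 pp3:1
Op 6: read(P1, v0) -> 13. No state change.
Op 7: fork(P2) -> P3. 4 ppages; refcounts: pp0:2 pp1:1 pp2:3 pp3:2
Op 8: read(P3, v1) -> 148. No state change.

yes no yes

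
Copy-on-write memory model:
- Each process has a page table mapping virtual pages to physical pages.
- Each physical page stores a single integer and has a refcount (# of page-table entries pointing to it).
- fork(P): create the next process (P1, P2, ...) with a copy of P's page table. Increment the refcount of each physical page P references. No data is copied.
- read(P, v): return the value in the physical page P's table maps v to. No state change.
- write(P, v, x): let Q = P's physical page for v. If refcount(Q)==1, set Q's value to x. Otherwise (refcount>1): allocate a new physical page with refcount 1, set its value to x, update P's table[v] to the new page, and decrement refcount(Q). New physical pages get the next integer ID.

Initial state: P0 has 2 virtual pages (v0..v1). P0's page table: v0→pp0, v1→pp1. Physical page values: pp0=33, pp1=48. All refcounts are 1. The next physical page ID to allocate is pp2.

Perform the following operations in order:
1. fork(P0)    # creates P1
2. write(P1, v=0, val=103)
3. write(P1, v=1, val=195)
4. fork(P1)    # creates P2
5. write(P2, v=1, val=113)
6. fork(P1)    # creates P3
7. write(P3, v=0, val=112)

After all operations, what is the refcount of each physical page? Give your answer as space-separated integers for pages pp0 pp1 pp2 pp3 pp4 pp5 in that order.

Op 1: fork(P0) -> P1. 2 ppages; refcounts: pp0:2 pp1:2
Op 2: write(P1, v0, 103). refcount(pp0)=2>1 -> COPY to pp2. 3 ppages; refcounts: pp0:1 pp1:2 pp2:1
Op 3: write(P1, v1, 195). refcount(pp1)=2>1 -> COPY to pp3. 4 ppages; refcounts: pp0:1 pp1:1 pp2:1 pp3:1
Op 4: fork(P1) -> P2. 4 ppages; refcounts: pp0:1 pp1:1 pp2:2 pp3:2
Op 5: write(P2, v1, 113). refcount(pp3)=2>1 -> COPY to pp4. 5 ppages; refcounts: pp0:1 pp1:1 pp2:2 pp3:1 pp4:1
Op 6: fork(P1) -> P3. 5 ppages; refcounts: pp0:1 pp1:1 pp2:3 pp3:2 pp4:1
Op 7: write(P3, v0, 112). refcount(pp2)=3>1 -> COPY to pp5. 6 ppages; refcounts: pp0:1 pp1:1 pp2:2 pp3:2 pp4:1 pp5:1

Answer: 1 1 2 2 1 1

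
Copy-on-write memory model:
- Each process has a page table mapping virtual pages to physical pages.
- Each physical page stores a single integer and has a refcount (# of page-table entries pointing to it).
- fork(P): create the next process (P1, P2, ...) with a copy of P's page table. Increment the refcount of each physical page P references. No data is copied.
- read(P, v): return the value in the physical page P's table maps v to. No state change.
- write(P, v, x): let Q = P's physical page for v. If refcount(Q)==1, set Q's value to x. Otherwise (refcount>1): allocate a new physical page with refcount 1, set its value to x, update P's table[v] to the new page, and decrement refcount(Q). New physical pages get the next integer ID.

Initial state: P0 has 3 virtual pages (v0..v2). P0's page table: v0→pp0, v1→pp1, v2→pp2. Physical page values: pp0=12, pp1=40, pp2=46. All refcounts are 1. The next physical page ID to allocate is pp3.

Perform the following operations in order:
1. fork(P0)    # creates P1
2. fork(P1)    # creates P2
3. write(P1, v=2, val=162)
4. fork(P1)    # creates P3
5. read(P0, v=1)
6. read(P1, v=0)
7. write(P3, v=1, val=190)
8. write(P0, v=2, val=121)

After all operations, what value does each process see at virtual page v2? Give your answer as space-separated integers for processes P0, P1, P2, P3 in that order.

Answer: 121 162 46 162

Derivation:
Op 1: fork(P0) -> P1. 3 ppages; refcounts: pp0:2 pp1:2 pp2:2
Op 2: fork(P1) -> P2. 3 ppages; refcounts: pp0:3 pp1:3 pp2:3
Op 3: write(P1, v2, 162). refcount(pp2)=3>1 -> COPY to pp3. 4 ppages; refcounts: pp0:3 pp1:3 pp2:2 pp3:1
Op 4: fork(P1) -> P3. 4 ppages; refcounts: pp0:4 pp1:4 pp2:2 pp3:2
Op 5: read(P0, v1) -> 40. No state change.
Op 6: read(P1, v0) -> 12. No state change.
Op 7: write(P3, v1, 190). refcount(pp1)=4>1 -> COPY to pp4. 5 ppages; refcounts: pp0:4 pp1:3 pp2:2 pp3:2 pp4:1
Op 8: write(P0, v2, 121). refcount(pp2)=2>1 -> COPY to pp5. 6 ppages; refcounts: pp0:4 pp1:3 pp2:1 pp3:2 pp4:1 pp5:1
P0: v2 -> pp5 = 121
P1: v2 -> pp3 = 162
P2: v2 -> pp2 = 46
P3: v2 -> pp3 = 162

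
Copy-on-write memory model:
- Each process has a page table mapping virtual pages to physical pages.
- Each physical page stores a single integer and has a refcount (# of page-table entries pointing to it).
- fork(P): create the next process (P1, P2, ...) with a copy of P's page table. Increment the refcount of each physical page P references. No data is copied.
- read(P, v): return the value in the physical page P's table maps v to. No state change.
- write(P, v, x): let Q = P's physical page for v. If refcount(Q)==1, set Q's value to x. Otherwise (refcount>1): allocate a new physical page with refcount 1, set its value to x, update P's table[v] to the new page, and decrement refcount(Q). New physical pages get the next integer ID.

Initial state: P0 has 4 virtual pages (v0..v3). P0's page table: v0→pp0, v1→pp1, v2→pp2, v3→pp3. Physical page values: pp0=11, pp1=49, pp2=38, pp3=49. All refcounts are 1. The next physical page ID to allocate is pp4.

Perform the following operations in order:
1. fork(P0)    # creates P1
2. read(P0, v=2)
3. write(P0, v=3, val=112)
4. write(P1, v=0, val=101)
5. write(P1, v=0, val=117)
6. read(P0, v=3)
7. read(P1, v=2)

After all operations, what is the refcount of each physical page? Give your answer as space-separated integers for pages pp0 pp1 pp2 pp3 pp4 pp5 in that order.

Answer: 1 2 2 1 1 1

Derivation:
Op 1: fork(P0) -> P1. 4 ppages; refcounts: pp0:2 pp1:2 pp2:2 pp3:2
Op 2: read(P0, v2) -> 38. No state change.
Op 3: write(P0, v3, 112). refcount(pp3)=2>1 -> COPY to pp4. 5 ppages; refcounts: pp0:2 pp1:2 pp2:2 pp3:1 pp4:1
Op 4: write(P1, v0, 101). refcount(pp0)=2>1 -> COPY to pp5. 6 ppages; refcounts: pp0:1 pp1:2 pp2:2 pp3:1 pp4:1 pp5:1
Op 5: write(P1, v0, 117). refcount(pp5)=1 -> write in place. 6 ppages; refcounts: pp0:1 pp1:2 pp2:2 pp3:1 pp4:1 pp5:1
Op 6: read(P0, v3) -> 112. No state change.
Op 7: read(P1, v2) -> 38. No state change.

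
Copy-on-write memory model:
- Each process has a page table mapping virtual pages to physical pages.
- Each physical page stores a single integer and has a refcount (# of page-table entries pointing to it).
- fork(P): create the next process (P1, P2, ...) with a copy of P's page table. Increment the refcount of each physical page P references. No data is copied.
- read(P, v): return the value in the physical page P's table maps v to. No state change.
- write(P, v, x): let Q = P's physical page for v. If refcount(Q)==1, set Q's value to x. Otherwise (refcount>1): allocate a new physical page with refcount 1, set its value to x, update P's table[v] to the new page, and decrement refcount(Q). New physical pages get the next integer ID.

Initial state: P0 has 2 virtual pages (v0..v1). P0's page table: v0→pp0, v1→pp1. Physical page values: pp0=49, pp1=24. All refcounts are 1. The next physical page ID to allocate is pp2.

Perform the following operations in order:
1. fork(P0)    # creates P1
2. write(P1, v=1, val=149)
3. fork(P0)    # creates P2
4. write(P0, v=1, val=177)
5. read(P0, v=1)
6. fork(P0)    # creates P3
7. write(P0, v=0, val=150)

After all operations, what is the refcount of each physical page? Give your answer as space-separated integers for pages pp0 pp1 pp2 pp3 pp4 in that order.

Answer: 3 1 1 2 1

Derivation:
Op 1: fork(P0) -> P1. 2 ppages; refcounts: pp0:2 pp1:2
Op 2: write(P1, v1, 149). refcount(pp1)=2>1 -> COPY to pp2. 3 ppages; refcounts: pp0:2 pp1:1 pp2:1
Op 3: fork(P0) -> P2. 3 ppages; refcounts: pp0:3 pp1:2 pp2:1
Op 4: write(P0, v1, 177). refcount(pp1)=2>1 -> COPY to pp3. 4 ppages; refcounts: pp0:3 pp1:1 pp2:1 pp3:1
Op 5: read(P0, v1) -> 177. No state change.
Op 6: fork(P0) -> P3. 4 ppages; refcounts: pp0:4 pp1:1 pp2:1 pp3:2
Op 7: write(P0, v0, 150). refcount(pp0)=4>1 -> COPY to pp4. 5 ppages; refcounts: pp0:3 pp1:1 pp2:1 pp3:2 pp4:1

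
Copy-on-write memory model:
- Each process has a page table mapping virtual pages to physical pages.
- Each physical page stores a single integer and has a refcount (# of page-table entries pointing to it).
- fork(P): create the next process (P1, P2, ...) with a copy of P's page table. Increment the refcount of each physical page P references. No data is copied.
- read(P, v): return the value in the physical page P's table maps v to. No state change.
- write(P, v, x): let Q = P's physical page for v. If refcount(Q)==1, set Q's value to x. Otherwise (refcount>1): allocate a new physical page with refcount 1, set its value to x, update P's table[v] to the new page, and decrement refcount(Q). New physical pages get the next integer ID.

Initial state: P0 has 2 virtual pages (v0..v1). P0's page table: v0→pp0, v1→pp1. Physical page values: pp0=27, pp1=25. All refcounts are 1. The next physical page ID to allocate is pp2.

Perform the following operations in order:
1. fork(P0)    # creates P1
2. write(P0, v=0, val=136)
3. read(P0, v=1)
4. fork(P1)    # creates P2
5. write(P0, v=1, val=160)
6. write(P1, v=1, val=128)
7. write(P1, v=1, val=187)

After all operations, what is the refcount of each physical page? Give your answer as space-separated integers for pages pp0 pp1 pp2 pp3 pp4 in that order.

Op 1: fork(P0) -> P1. 2 ppages; refcounts: pp0:2 pp1:2
Op 2: write(P0, v0, 136). refcount(pp0)=2>1 -> COPY to pp2. 3 ppages; refcounts: pp0:1 pp1:2 pp2:1
Op 3: read(P0, v1) -> 25. No state change.
Op 4: fork(P1) -> P2. 3 ppages; refcounts: pp0:2 pp1:3 pp2:1
Op 5: write(P0, v1, 160). refcount(pp1)=3>1 -> COPY to pp3. 4 ppages; refcounts: pp0:2 pp1:2 pp2:1 pp3:1
Op 6: write(P1, v1, 128). refcount(pp1)=2>1 -> COPY to pp4. 5 ppages; refcounts: pp0:2 pp1:1 pp2:1 pp3:1 pp4:1
Op 7: write(P1, v1, 187). refcount(pp4)=1 -> write in place. 5 ppages; refcounts: pp0:2 pp1:1 pp2:1 pp3:1 pp4:1

Answer: 2 1 1 1 1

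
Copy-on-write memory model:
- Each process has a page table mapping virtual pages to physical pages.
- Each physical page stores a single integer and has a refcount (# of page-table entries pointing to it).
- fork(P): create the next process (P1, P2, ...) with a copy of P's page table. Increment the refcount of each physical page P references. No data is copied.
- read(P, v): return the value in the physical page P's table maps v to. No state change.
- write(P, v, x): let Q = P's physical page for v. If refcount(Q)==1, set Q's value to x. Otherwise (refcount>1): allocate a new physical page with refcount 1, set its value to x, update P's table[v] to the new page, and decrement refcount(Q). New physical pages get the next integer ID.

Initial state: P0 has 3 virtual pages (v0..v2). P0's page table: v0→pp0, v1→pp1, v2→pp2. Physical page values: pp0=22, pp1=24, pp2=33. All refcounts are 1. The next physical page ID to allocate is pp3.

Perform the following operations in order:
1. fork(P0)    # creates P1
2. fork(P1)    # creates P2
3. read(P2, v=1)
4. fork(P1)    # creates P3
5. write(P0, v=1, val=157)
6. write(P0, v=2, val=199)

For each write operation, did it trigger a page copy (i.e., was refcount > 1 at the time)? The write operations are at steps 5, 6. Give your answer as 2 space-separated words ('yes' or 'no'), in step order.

Op 1: fork(P0) -> P1. 3 ppages; refcounts: pp0:2 pp1:2 pp2:2
Op 2: fork(P1) -> P2. 3 ppages; refcounts: pp0:3 pp1:3 pp2:3
Op 3: read(P2, v1) -> 24. No state change.
Op 4: fork(P1) -> P3. 3 ppages; refcounts: pp0:4 pp1:4 pp2:4
Op 5: write(P0, v1, 157). refcount(pp1)=4>1 -> COPY to pp3. 4 ppages; refcounts: pp0:4 pp1:3 pp2:4 pp3:1
Op 6: write(P0, v2, 199). refcount(pp2)=4>1 -> COPY to pp4. 5 ppages; refcounts: pp0:4 pp1:3 pp2:3 pp3:1 pp4:1

yes yes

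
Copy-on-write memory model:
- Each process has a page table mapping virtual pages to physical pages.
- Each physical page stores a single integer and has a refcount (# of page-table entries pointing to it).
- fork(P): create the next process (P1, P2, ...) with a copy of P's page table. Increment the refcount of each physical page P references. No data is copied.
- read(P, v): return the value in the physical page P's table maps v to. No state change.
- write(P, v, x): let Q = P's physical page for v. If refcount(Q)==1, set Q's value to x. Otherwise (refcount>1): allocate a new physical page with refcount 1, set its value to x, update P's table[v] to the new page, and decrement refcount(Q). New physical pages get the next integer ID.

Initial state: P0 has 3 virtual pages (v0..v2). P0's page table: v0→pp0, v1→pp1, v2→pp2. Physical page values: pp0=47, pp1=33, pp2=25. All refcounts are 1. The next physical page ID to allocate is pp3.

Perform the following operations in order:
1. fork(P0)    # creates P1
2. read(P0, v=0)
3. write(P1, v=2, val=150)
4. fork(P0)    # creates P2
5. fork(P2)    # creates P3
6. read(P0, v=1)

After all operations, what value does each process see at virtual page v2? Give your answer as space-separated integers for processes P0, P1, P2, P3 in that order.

Answer: 25 150 25 25

Derivation:
Op 1: fork(P0) -> P1. 3 ppages; refcounts: pp0:2 pp1:2 pp2:2
Op 2: read(P0, v0) -> 47. No state change.
Op 3: write(P1, v2, 150). refcount(pp2)=2>1 -> COPY to pp3. 4 ppages; refcounts: pp0:2 pp1:2 pp2:1 pp3:1
Op 4: fork(P0) -> P2. 4 ppages; refcounts: pp0:3 pp1:3 pp2:2 pp3:1
Op 5: fork(P2) -> P3. 4 ppages; refcounts: pp0:4 pp1:4 pp2:3 pp3:1
Op 6: read(P0, v1) -> 33. No state change.
P0: v2 -> pp2 = 25
P1: v2 -> pp3 = 150
P2: v2 -> pp2 = 25
P3: v2 -> pp2 = 25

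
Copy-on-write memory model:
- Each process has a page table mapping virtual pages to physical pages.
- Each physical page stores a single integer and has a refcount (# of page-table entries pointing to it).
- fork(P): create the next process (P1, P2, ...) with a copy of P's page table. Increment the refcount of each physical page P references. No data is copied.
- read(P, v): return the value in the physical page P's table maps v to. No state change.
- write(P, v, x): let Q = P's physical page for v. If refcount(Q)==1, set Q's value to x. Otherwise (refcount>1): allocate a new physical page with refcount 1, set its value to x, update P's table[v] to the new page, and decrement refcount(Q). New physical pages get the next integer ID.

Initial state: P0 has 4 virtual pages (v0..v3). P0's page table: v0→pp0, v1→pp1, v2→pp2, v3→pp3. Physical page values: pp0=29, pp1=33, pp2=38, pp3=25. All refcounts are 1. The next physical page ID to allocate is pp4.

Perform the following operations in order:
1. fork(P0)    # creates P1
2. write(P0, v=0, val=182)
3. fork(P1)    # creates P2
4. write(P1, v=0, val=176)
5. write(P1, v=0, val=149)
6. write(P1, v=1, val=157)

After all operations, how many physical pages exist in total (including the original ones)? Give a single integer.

Op 1: fork(P0) -> P1. 4 ppages; refcounts: pp0:2 pp1:2 pp2:2 pp3:2
Op 2: write(P0, v0, 182). refcount(pp0)=2>1 -> COPY to pp4. 5 ppages; refcounts: pp0:1 pp1:2 pp2:2 pp3:2 pp4:1
Op 3: fork(P1) -> P2. 5 ppages; refcounts: pp0:2 pp1:3 pp2:3 pp3:3 pp4:1
Op 4: write(P1, v0, 176). refcount(pp0)=2>1 -> COPY to pp5. 6 ppages; refcounts: pp0:1 pp1:3 pp2:3 pp3:3 pp4:1 pp5:1
Op 5: write(P1, v0, 149). refcount(pp5)=1 -> write in place. 6 ppages; refcounts: pp0:1 pp1:3 pp2:3 pp3:3 pp4:1 pp5:1
Op 6: write(P1, v1, 157). refcount(pp1)=3>1 -> COPY to pp6. 7 ppages; refcounts: pp0:1 pp1:2 pp2:3 pp3:3 pp4:1 pp5:1 pp6:1

Answer: 7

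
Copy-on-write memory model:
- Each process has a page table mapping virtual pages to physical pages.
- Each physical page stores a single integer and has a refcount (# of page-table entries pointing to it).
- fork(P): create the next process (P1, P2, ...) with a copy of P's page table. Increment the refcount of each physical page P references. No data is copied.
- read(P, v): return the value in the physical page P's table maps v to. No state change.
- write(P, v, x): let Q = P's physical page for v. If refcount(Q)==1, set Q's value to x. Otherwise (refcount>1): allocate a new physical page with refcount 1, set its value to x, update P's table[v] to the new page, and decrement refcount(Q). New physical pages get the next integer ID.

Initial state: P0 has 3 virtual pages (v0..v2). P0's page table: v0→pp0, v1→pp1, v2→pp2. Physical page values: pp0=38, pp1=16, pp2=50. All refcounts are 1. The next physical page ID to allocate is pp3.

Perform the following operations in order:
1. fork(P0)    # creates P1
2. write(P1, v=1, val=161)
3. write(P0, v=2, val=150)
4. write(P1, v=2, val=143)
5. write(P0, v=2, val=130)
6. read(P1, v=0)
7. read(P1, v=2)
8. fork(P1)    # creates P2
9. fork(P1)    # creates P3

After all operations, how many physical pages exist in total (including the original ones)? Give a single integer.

Op 1: fork(P0) -> P1. 3 ppages; refcounts: pp0:2 pp1:2 pp2:2
Op 2: write(P1, v1, 161). refcount(pp1)=2>1 -> COPY to pp3. 4 ppages; refcounts: pp0:2 pp1:1 pp2:2 pp3:1
Op 3: write(P0, v2, 150). refcount(pp2)=2>1 -> COPY to pp4. 5 ppages; refcounts: pp0:2 pp1:1 pp2:1 pp3:1 pp4:1
Op 4: write(P1, v2, 143). refcount(pp2)=1 -> write in place. 5 ppages; refcounts: pp0:2 pp1:1 pp2:1 pp3:1 pp4:1
Op 5: write(P0, v2, 130). refcount(pp4)=1 -> write in place. 5 ppages; refcounts: pp0:2 pp1:1 pp2:1 pp3:1 pp4:1
Op 6: read(P1, v0) -> 38. No state change.
Op 7: read(P1, v2) -> 143. No state change.
Op 8: fork(P1) -> P2. 5 ppages; refcounts: pp0:3 pp1:1 pp2:2 pp3:2 pp4:1
Op 9: fork(P1) -> P3. 5 ppages; refcounts: pp0:4 pp1:1 pp2:3 pp3:3 pp4:1

Answer: 5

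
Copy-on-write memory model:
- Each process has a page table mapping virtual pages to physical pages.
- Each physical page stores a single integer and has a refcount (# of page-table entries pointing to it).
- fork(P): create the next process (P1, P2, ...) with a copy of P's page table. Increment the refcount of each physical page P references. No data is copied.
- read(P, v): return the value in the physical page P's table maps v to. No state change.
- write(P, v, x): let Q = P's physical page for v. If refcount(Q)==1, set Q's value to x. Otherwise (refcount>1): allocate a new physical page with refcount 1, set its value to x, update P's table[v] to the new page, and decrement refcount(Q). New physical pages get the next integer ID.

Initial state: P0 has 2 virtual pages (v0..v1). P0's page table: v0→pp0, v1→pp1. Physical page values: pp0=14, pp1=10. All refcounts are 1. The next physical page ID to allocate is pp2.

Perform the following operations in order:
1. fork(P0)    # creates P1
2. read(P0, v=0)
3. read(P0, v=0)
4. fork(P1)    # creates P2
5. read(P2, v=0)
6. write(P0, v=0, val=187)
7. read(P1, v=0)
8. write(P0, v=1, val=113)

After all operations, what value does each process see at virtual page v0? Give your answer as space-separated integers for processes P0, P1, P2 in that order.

Answer: 187 14 14

Derivation:
Op 1: fork(P0) -> P1. 2 ppages; refcounts: pp0:2 pp1:2
Op 2: read(P0, v0) -> 14. No state change.
Op 3: read(P0, v0) -> 14. No state change.
Op 4: fork(P1) -> P2. 2 ppages; refcounts: pp0:3 pp1:3
Op 5: read(P2, v0) -> 14. No state change.
Op 6: write(P0, v0, 187). refcount(pp0)=3>1 -> COPY to pp2. 3 ppages; refcounts: pp0:2 pp1:3 pp2:1
Op 7: read(P1, v0) -> 14. No state change.
Op 8: write(P0, v1, 113). refcount(pp1)=3>1 -> COPY to pp3. 4 ppages; refcounts: pp0:2 pp1:2 pp2:1 pp3:1
P0: v0 -> pp2 = 187
P1: v0 -> pp0 = 14
P2: v0 -> pp0 = 14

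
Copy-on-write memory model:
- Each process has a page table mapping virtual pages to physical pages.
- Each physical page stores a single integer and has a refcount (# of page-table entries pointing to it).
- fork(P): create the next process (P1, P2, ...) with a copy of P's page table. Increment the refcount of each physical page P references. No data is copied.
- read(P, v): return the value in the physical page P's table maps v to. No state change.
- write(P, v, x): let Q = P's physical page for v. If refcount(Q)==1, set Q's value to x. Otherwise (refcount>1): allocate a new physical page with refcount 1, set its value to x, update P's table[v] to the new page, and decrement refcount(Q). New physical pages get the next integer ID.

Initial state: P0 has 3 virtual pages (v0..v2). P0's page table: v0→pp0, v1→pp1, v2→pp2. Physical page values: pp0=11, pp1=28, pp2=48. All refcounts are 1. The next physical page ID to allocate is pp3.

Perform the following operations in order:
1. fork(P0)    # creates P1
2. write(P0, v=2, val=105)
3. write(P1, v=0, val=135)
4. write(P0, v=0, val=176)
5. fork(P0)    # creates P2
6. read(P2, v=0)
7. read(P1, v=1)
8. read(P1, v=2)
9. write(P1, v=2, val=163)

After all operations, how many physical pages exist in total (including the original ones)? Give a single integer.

Op 1: fork(P0) -> P1. 3 ppages; refcounts: pp0:2 pp1:2 pp2:2
Op 2: write(P0, v2, 105). refcount(pp2)=2>1 -> COPY to pp3. 4 ppages; refcounts: pp0:2 pp1:2 pp2:1 pp3:1
Op 3: write(P1, v0, 135). refcount(pp0)=2>1 -> COPY to pp4. 5 ppages; refcounts: pp0:1 pp1:2 pp2:1 pp3:1 pp4:1
Op 4: write(P0, v0, 176). refcount(pp0)=1 -> write in place. 5 ppages; refcounts: pp0:1 pp1:2 pp2:1 pp3:1 pp4:1
Op 5: fork(P0) -> P2. 5 ppages; refcounts: pp0:2 pp1:3 pp2:1 pp3:2 pp4:1
Op 6: read(P2, v0) -> 176. No state change.
Op 7: read(P1, v1) -> 28. No state change.
Op 8: read(P1, v2) -> 48. No state change.
Op 9: write(P1, v2, 163). refcount(pp2)=1 -> write in place. 5 ppages; refcounts: pp0:2 pp1:3 pp2:1 pp3:2 pp4:1

Answer: 5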